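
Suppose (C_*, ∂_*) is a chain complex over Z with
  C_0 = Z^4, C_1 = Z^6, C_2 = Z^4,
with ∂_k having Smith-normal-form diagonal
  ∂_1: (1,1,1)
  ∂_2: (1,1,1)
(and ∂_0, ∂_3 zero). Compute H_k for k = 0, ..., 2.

H_0 ≅ Z,  H_1 = 0,  H_2 ≅ Z.

H_0: b_0 = 4 − 0 − 3 = 1; torsion from ∂_1 factors > 1: none. So H_0 ≅ Z.
H_1: b_1 = 6 − 3 − 3 = 0; torsion from ∂_2 factors > 1: none. So H_1 ≅ 0.
H_2: b_2 = 4 − 3 − 0 = 1; torsion from ∂_3 factors > 1: none. So H_2 ≅ Z.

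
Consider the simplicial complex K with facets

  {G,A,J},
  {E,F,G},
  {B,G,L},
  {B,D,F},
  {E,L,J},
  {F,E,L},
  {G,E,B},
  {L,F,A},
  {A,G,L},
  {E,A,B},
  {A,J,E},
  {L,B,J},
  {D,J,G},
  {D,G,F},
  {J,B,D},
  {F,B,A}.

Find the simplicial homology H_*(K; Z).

H_0 ≅ Z,  H_1 ≅ Z^2,  H_2 ≅ Z.

Fix the vertex order A < B < D < E < F < G < J < L and write every simplex with vertices in increasing order. Then dim K = 2 and the simplices of K are:

  0-simplices (8): A, B, D, E, F, G, J, L
  1-simplices (24): AB, AE, AF, AG, AJ, AL, BD, BE, BF, BG, BJ, BL, DF, DG, DJ, EF, EG, EJ, EL, FG, FL, GJ, GL, JL
  2-simplices (16): ABE, ABF, AEJ, AFL, AGJ, AGL, BDF, BDJ, BEG, BGL, BJL, DFG, DGJ, EFG, EFL, EJL

Hence C_0 ≅ Z^8, C_1 ≅ Z^24, C_2 ≅ Z^16.

The boundary map ∂_1: C_1 → C_0 maps an edge to its endpoints' difference, ∂[p,q] = q − p. For instance
  ∂EG = G − E.
As a 8×24 matrix over Z this has rank 7, with invariant factors (1,1,1,1,1,1,1).

Boundary ∂_2: C_2 → C_1 acts by ∂[p,q,r] = [q,r] − [p,r] + [p,q]. For instance
  ∂EFL = FL − EL + EF,
  ∂EJL = JL − EL + EJ.
The resulting 24×16 matrix has rank 15, and its Smith normal form has invariant factors (1,1,1,1,1,1,1,1,1,1,1,1,1,1,1).

From H_k ≅ ker(∂_k) / im(∂_{k+1}) we obtain:

  H_0: rank C_0 − rank ∂_1 = 8 − 7 = 1, and the invariant factors of ∂_1 are all 1, so H_0 = Z.
  H_1: rank ker ∂_1 − rank ∂_2 = (24 − 7) − 15 = 2, and the invariant factors of ∂_2 are all 1, so H_1 = Z^2.
  H_2: rank ker ∂_2 − rank ∂_3 = (16 − 15) − 0 = 1, and there is no ∂_3, so H_2 = Z.

As a check, the Euler characteristic is 8 − 24 + 16 = 0, which agrees with 1 − 2 + 1 = 0.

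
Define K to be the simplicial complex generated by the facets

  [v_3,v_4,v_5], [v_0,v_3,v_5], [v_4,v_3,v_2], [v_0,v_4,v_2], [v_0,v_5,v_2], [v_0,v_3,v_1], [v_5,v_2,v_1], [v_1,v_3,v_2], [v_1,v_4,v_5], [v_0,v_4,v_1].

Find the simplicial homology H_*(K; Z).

H_0 ≅ Z,  H_1 ≅ Z/2,  H_2 = 0.

Take the total order v_0 < v_1 < v_2 < v_3 < v_4 < v_5 on the vertex set. Then K (dimension 2) consists of the simplices:

  0-simplices (6): [v_0], [v_1], [v_2], [v_3], [v_4], [v_5]
  1-simplices (15): (15 of them)
  2-simplices (10): [v_0,v_1,v_3], [v_0,v_1,v_4], [v_0,v_2,v_4], [v_0,v_2,v_5], [v_0,v_3,v_5], [v_1,v_2,v_3], [v_1,v_2,v_5], [v_1,v_4,v_5], [v_2,v_3,v_4], [v_3,v_4,v_5]

so the chain groups are C_0 ≅ Z^6, C_1 ≅ Z^15, C_2 ≅ Z^10.

The boundary map ∂_1: C_1 → C_0 is given by ∂[p,q] = [q] − [p].
As a 6×15 matrix over Z this has rank 5, with invariant factors (1,1,1,1,1).

The boundary map ∂_2: C_2 → C_1 acts by ∂[p,q,r] = [q,r] − [p,r] + [p,q]. For instance
  ∂[v_1,v_2,v_5] = [v_2,v_5] − [v_1,v_5] + [v_1,v_2],
  ∂[v_2,v_3,v_4] = [v_3,v_4] − [v_2,v_4] + [v_2,v_3].
The resulting 15×10 matrix has rank 10, and its Smith normal form has invariant factors (1,1,1,1,1,1,1,1,1,2).

Reading off H_k = ker ∂_k / im ∂_{k+1}:

  H_0: rank C_0 − rank ∂_1 = 6 − 5 = 1, and the invariant factors of ∂_1 are all 1, so H_0 ≅ Z.
  H_1: rank ker ∂_1 − rank ∂_2 = (15 − 5) − 10 = 0, and ∂_2 has invariant factor 2 > 1, so H_1 ≅ Z/2.
  H_2: rank ker ∂_2 − rank ∂_3 = (10 − 10) − 0 = 0, and there is no ∂_3, so H_2 ≅ 0.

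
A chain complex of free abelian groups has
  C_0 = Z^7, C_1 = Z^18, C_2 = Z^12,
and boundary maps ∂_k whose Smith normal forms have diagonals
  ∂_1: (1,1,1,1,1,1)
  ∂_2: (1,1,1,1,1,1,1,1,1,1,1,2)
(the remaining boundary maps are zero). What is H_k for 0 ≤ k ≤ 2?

H_0 ≅ Z,  H_1 ≅ Z/2,  H_2 = 0.

H_0: b_0 = 7 − 0 − 6 = 1; torsion from ∂_1 factors > 1: none. So H_0 ≅ Z.
H_1: b_1 = 18 − 6 − 12 = 0; torsion from ∂_2 factors > 1: [2]. So H_1 ≅ Z/2.
H_2: b_2 = 12 − 12 − 0 = 0; torsion from ∂_3 factors > 1: none. So H_2 ≅ 0.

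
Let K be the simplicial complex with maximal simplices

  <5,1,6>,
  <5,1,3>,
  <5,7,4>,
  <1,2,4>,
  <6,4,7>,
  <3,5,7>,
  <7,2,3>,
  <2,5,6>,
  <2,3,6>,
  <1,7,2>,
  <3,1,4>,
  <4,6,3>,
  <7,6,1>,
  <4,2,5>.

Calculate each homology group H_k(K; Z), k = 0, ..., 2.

Fix the vertex order 1 < 2 < 3 < 4 < 5 < 6 < 7 and write every simplex with vertices in increasing order. Then dim K = 2 and the simplices of K are:

  0-simplices (7): [1], [2], [3], [4], [5], [6], [7]
  1-simplices (21): [1,2], [1,3], [1,4], [1,5], [1,6], [1,7], [2,3], [2,4], [2,5], [2,6], [2,7], [3,4], [3,5], [3,6], [3,7], [4,5], [4,6], [4,7], [5,6], [5,7], [6,7]
  2-simplices (14): [1,2,4], [1,2,7], [1,3,4], [1,3,5], [1,5,6], [1,6,7], [2,3,6], [2,3,7], [2,4,5], [2,5,6], [3,4,6], [3,5,7], [4,5,7], [4,6,7]

so the chain groups are C_0 ≅ Z^7, C_1 ≅ Z^21, C_2 ≅ Z^14.

The boundary map ∂_1: C_1 → C_0 sends each edge [p,q] (with p < q) to q − p. For instance
  ∂[1,7] = [7] − [1].
The resulting 7×21 matrix has rank 6, and its Smith normal form has invariant factors (1,1,1,1,1,1).

∂_2: C_2 → C_1 sends each 2-simplex [p,q,r] to [q,r] − [p,r] + [p,q]. For instance
  ∂[2,4,5] = [4,5] − [2,5] + [2,4],
  ∂[3,5,7] = [5,7] − [3,7] + [3,5].
This gives a 21×14 integer matrix of rank 13; reducing to Smith normal form yields diagonal entries (1,1,1,1,1,1,1,1,1,1,1,1,1).

From H_k ≅ ker(∂_k) / im(∂_{k+1}) we obtain:

  H_0: rank C_0 − rank ∂_1 = 7 − 6 = 1, and the invariant factors of ∂_1 are all 1, so H_0 ≅ Z.
  H_1: rank ker ∂_1 − rank ∂_2 = (21 − 6) − 13 = 2, and the invariant factors of ∂_2 are all 1, so H_1 ≅ Z^2.
  H_2: rank ker ∂_2 − rank ∂_3 = (14 − 13) − 0 = 1, and there is no ∂_3, so H_2 ≅ Z.

H_0 = Z,  H_1 = Z^2,  H_2 = Z.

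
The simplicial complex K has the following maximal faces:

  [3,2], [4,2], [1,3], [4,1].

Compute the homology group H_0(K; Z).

Fix the vertex order 1 < 2 < 3 < 4 and write every simplex with vertices in increasing order. Then dim K = 1 and the simplices of K are:

  0-simplices (4): [1], [2], [3], [4]
  1-simplices (4): [1,3], [1,4], [2,3], [2,4]

Hence C_0 ≅ Z^4, C_1 ≅ Z^4.

∂_1: C_1 → C_0 maps an edge to its endpoints' difference, ∂[p,q] = q − p. For instance
  ∂[2,3] = [3] − [2].
The 4×4 boundary matrix has rank 3 and Smith normal form diag(1,1,1).

Computing H_k = (kernel of ∂_k) / (image of ∂_{k+1}):

  H_0: rank C_0 − rank ∂_1 = 4 − 3 = 1, and the invariant factors of ∂_1 are all 1, so H_0 ≅ Z.

H_0 ≅ Z.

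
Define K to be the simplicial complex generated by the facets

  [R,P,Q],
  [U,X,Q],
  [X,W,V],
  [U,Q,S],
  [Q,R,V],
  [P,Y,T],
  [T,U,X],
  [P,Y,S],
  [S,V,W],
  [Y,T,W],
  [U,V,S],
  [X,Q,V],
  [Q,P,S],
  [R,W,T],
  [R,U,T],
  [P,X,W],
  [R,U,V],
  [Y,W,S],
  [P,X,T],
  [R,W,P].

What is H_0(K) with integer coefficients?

Fix the vertex order P < Q < R < S < T < U < V < W < X < Y and write every simplex with vertices in increasing order. Then dim K = 2 and the simplices of K are:

  0-simplices (10): P, Q, R, S, T, U, V, W, X, Y
  1-simplices (30): PQ, PR, PS, PT, PW, PX, PY, QR, QS, QU, QV, QX, RT, RU, RV, RW, SU, SV, SW, SY, TU, TW, TX, TY, UV, UX, VW, VX, WX, WY
  2-simplices (20): PQR, PQS, PRW, PSY, PTX, PTY, PWX, QRV, QSU, QUX, QVX, RTU, RTW, RUV, SUV, SVW, SWY, TUX, TWY, VWX

Hence C_0 ≅ Z^10, C_1 ≅ Z^30, C_2 ≅ Z^20.

Boundary ∂_1: C_1 → C_0 is given by ∂[p,q] = [q] − [p]. For instance
  ∂RW = W − R.
As a 10×30 matrix over Z this has rank 9, with invariant factors (1,1,1,1,1,1,1,1,1).

∂_2: C_2 → C_1 sends each 2-simplex [p,q,r] to [q,r] − [p,r] + [p,q]. For instance
  ∂SVW = VW − SW + SV,
  ∂SWY = WY − SY + SW.
The resulting 30×20 matrix has rank 20, and its Smith normal form has invariant factors (1,1,1,1,1,1,1,1,1,1,1,1,1,1,1,1,1,1,1,2).

From H_k ≅ ker(∂_k) / im(∂_{k+1}) we obtain:

  H_0: rank C_0 − rank ∂_1 = 10 − 9 = 1, and the invariant factors of ∂_1 are all 1, so H_0 = Z.

(K is a triangulation of the Klein bottle.)

H_0 ≅ Z.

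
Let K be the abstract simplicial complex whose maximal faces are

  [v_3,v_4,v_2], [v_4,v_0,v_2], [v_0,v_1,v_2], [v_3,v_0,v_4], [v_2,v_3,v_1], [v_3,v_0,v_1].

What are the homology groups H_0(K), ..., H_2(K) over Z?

Fix the vertex order v_0 < v_1 < v_2 < v_3 < v_4 and write every simplex with vertices in increasing order. Then dim K = 2 and the simplices of K are:

  0-simplices (5): [v_0], [v_1], [v_2], [v_3], [v_4]
  1-simplices (9): [v_0,v_1], [v_0,v_2], [v_0,v_3], [v_0,v_4], [v_1,v_2], [v_1,v_3], [v_2,v_3], [v_2,v_4], [v_3,v_4]
  2-simplices (6): [v_0,v_1,v_2], [v_0,v_1,v_3], [v_0,v_2,v_4], [v_0,v_3,v_4], [v_1,v_2,v_3], [v_2,v_3,v_4]

so the chain groups are C_0 ≅ Z^5, C_1 ≅ Z^9, C_2 ≅ Z^6.

The boundary map ∂_1: C_1 → C_0 maps an edge to its endpoints' difference, ∂[p,q] = q − p.
The 5×9 boundary matrix has rank 4 and Smith normal form diag(1,1,1,1).

The boundary map ∂_2: C_2 → C_1 sends each 2-simplex [p,q,r] to [q,r] − [p,r] + [p,q]. For instance
  ∂[v_0,v_2,v_4] = [v_2,v_4] − [v_0,v_4] + [v_0,v_2],
  ∂[v_2,v_3,v_4] = [v_3,v_4] − [v_2,v_4] + [v_2,v_3].
This gives a 9×6 integer matrix of rank 5; reducing to Smith normal form yields diagonal entries (1,1,1,1,1).

Now H_k = ker ∂_k / im ∂_{k+1}, so:

  H_0: rank C_0 − rank ∂_1 = 5 − 4 = 1, and the invariant factors of ∂_1 are all 1, so H_0 ≅ Z.
  H_1: rank ker ∂_1 − rank ∂_2 = (9 − 4) − 5 = 0, and the invariant factors of ∂_2 are all 1, so H_1 ≅ 0.
  H_2: rank ker ∂_2 − rank ∂_3 = (6 − 5) − 0 = 1, and there is no ∂_3, so H_2 ≅ Z.

H_0 = Z,  H_1 = 0,  H_2 = Z.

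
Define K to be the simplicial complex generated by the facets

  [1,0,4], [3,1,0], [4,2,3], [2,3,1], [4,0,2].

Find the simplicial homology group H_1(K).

H_1 = Z.

We work with the vertex ordering 0 < 1 < 2 < 3 < 4. The simplices of K, each written with vertices in increasing order, are:

  0-simplices (5): [0], [1], [2], [3], [4]
  1-simplices (10): [0,1], [0,2], [0,3], [0,4], [1,2], [1,3], [1,4], [2,3], [2,4], [3,4]
  2-simplices (5): [0,1,3], [0,1,4], [0,2,4], [1,2,3], [2,3,4]

giving chain groups C_0 ≅ Z^5, C_1 ≅ Z^10, C_2 ≅ Z^5.

Boundary ∂_1: C_1 → C_0 maps an edge to its endpoints' difference, ∂[p,q] = q − p. For instance
  ∂[1,3] = [3] − [1].
The resulting 5×10 matrix has rank 4, and its Smith normal form has invariant factors (1,1,1,1).

The boundary map ∂_2: C_2 → C_1 acts by ∂[p,q,r] = [q,r] − [p,r] + [p,q]. For instance
  ∂[0,1,3] = [1,3] − [0,3] + [0,1],
  ∂[2,3,4] = [3,4] − [2,4] + [2,3].
The 10×5 boundary matrix has rank 5 and Smith normal form diag(1,1,1,1,1).

Now H_k = ker ∂_k / im ∂_{k+1}, so:

  H_1: rank ker ∂_1 − rank ∂_2 = (10 − 4) − 5 = 1, and the invariant factors of ∂_2 are all 1, so H_1 ≅ Z.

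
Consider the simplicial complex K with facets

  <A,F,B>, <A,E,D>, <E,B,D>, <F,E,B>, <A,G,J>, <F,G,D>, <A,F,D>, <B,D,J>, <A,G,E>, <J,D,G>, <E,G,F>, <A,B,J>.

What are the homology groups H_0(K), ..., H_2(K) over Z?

Take the total order A < B < D < E < F < G < J on the vertex set. Then K (dimension 2) consists of the simplices:

  0-simplices (7): A, B, D, E, F, G, J
  1-simplices (18): AB, AD, AE, AF, AG, AJ, BD, BE, BF, BJ, DE, DF, DG, DJ, EF, EG, FG, GJ
  2-simplices (12): ABF, ABJ, ADE, ADF, AEG, AGJ, BDE, BDJ, BEF, DFG, DGJ, EFG

giving chain groups C_0 ≅ Z^7, C_1 ≅ Z^18, C_2 ≅ Z^12.

Boundary ∂_1: C_1 → C_0 is given by ∂[p,q] = [q] − [p]. For instance
  ∂BF = F − B.
The 7×18 boundary matrix has rank 6 and Smith normal form diag(1,1,1,1,1,1).

The boundary map ∂_2: C_2 → C_1 sends each 2-simplex [p,q,r] to [q,r] − [p,r] + [p,q]. For instance
  ∂BDJ = DJ − BJ + BD,
  ∂ADF = DF − AF + AD.
The 18×12 boundary matrix has rank 12 and Smith normal form diag(1,1,1,1,1,1,1,1,1,1,1,2).

Reading off H_k = ker ∂_k / im ∂_{k+1}:

  H_0: rank C_0 − rank ∂_1 = 7 − 6 = 1, and the invariant factors of ∂_1 are all 1, so H_0 ≅ Z.
  H_1: rank ker ∂_1 − rank ∂_2 = (18 − 6) − 12 = 0, and ∂_2 has invariant factor 2 > 1, so H_1 ≅ Z_2.
  H_2: rank ker ∂_2 − rank ∂_3 = (12 − 12) − 0 = 0, and there is no ∂_3, so H_2 ≅ 0.

H_0 = Z,  H_1 = Z_2,  H_2 = 0.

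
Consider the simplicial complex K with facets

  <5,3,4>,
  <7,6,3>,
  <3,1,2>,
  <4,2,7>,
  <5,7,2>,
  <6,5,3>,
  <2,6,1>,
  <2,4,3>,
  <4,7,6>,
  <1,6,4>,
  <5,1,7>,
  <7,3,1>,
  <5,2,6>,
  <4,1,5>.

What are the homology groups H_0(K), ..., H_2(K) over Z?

H_0 ≅ Z,  H_1 ≅ Z^2,  H_2 ≅ Z.

Fix the vertex order 1 < 2 < 3 < 4 < 5 < 6 < 7 and write every simplex with vertices in increasing order. Then dim K = 2 and the simplices of K are:

  0-simplices (7): [1], [2], [3], [4], [5], [6], [7]
  1-simplices (21): [1,2], [1,3], [1,4], [1,5], [1,6], [1,7], [2,3], [2,4], [2,5], [2,6], [2,7], [3,4], [3,5], [3,6], [3,7], [4,5], [4,6], [4,7], [5,6], [5,7], [6,7]
  2-simplices (14): [1,2,3], [1,2,6], [1,3,7], [1,4,5], [1,4,6], [1,5,7], [2,3,4], [2,4,7], [2,5,6], [2,5,7], [3,4,5], [3,5,6], [3,6,7], [4,6,7]

so the chain groups are C_0 ≅ Z^7, C_1 ≅ Z^21, C_2 ≅ Z^14.

Boundary ∂_1: C_1 → C_0 is given by ∂[p,q] = [q] − [p].
The 7×21 boundary matrix has rank 6 and Smith normal form diag(1,1,1,1,1,1).

The boundary map ∂_2: C_2 → C_1 sends each 2-simplex [p,q,r] to [q,r] − [p,r] + [p,q]. For instance
  ∂[1,2,3] = [2,3] − [1,3] + [1,2],
  ∂[1,5,7] = [5,7] − [1,7] + [1,5].
This gives a 21×14 integer matrix of rank 13; reducing to Smith normal form yields diagonal entries (1,1,1,1,1,1,1,1,1,1,1,1,1).

Computing H_k = (kernel of ∂_k) / (image of ∂_{k+1}):

  H_0: rank C_0 − rank ∂_1 = 7 − 6 = 1, and the invariant factors of ∂_1 are all 1, so H_0 = Z.
  H_1: rank ker ∂_1 − rank ∂_2 = (21 − 6) − 13 = 2, and the invariant factors of ∂_2 are all 1, so H_1 = Z^2.
  H_2: rank ker ∂_2 − rank ∂_3 = (14 − 13) − 0 = 1, and there is no ∂_3, so H_2 = Z.

As a check, the Euler characteristic is 7 − 21 + 14 = 0, which agrees with 1 − 2 + 1 = 0.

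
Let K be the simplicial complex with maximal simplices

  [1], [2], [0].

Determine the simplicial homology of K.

We work with the vertex ordering 0 < 1 < 2. The simplices of K, each written with vertices in increasing order, are:

  0-simplices (3): [0], [1], [2]

Hence C_0 ≅ Z^3.

Computing H_k = (kernel of ∂_k) / (image of ∂_{k+1}):

  H_0: rank C_0 − rank ∂_1 = 3 − 0 = 3, and there is no ∂_1, so H_0 = Z^3.

H_0 ≅ Z^3.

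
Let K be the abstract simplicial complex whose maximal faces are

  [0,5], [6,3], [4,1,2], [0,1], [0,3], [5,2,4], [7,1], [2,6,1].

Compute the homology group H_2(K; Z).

We work with the vertex ordering 0 < 1 < 2 < 3 < 4 < 5 < 6 < 7. The simplices of K, each written with vertices in increasing order, are:

  0-simplices (8): [0], [1], [2], [3], [4], [5], [6], [7]
  1-simplices (12): [0,1], [0,3], [0,5], [1,2], [1,4], [1,6], [1,7], [2,4], [2,5], [2,6], [3,6], [4,5]
  2-simplices (3): [1,2,4], [1,2,6], [2,4,5]

so the chain groups are C_0 ≅ Z^8, C_1 ≅ Z^12, C_2 ≅ Z^3.

Boundary ∂_1: C_1 → C_0 sends each edge [p,q] (with p < q) to q − p. For instance
  ∂[4,5] = [5] − [4].
The resulting 8×12 matrix has rank 7, and its Smith normal form has invariant factors (1,1,1,1,1,1,1).

∂_2: C_2 → C_1 acts by ∂[p,q,r] = [q,r] − [p,r] + [p,q]. For instance
  ∂[2,4,5] = [4,5] − [2,5] + [2,4],
  ∂[1,2,6] = [2,6] − [1,6] + [1,2].
As a 12×3 matrix over Z this has rank 3, with invariant factors (1,1,1).

Computing H_k = (kernel of ∂_k) / (image of ∂_{k+1}):

  H_2: rank ker ∂_2 − rank ∂_3 = (3 − 3) − 0 = 0, and there is no ∂_3, so H_2 ≅ 0.

H_2 ≅ 0.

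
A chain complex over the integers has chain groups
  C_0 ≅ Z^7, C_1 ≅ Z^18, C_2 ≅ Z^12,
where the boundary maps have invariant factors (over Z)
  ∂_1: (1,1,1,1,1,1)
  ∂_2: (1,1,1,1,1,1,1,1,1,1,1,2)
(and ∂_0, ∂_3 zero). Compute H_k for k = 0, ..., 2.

H_0: b_0 = 7 − 0 − 6 = 1; torsion from ∂_1 factors > 1: none. So H_0 ≅ Z.
H_1: b_1 = 18 − 6 − 12 = 0; torsion from ∂_2 factors > 1: [2]. So H_1 ≅ Z_2.
H_2: b_2 = 12 − 12 − 0 = 0; torsion from ∂_3 factors > 1: none. So H_2 ≅ 0.

H_0 ≅ Z,  H_1 ≅ Z_2,  H_2 = 0.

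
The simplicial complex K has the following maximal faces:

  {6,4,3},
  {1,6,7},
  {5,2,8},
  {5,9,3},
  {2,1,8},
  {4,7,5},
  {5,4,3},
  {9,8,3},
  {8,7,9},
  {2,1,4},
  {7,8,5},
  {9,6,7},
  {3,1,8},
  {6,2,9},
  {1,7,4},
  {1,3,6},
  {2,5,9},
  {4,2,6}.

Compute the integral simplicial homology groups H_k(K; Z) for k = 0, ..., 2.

K has 9 vertices, 27 edges, 18 triangles.
rank ∂_0 = 0, rank ∂_1 = 8 ⇒ b_0 = 9 − 0 − 8 = 1; all invariant factors of ∂_1 are 1 so no torsion. So H_0 ≅ Z.
rank ∂_1 = 8, rank ∂_2 = 18 ⇒ b_1 = 27 − 8 − 18 = 1; ∂_2 has invariant factor(s) [2] giving torsion. So H_1 ≅ Z ⊕ Z/2Z.
rank ∂_2 = 18, rank ∂_3 = 0 ⇒ b_2 = 18 − 18 − 0 = 0. So H_2 ≅ 0.

H_0 = Z,  H_1 = Z ⊕ Z/2Z,  H_2 = 0.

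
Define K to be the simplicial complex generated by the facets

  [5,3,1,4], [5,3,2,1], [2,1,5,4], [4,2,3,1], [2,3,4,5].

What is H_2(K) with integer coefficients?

H_2 = 0.

Fix the vertex order 1 < 2 < 3 < 4 < 5 and write every simplex with vertices in increasing order. Then dim K = 3 and the simplices of K are:

  0-simplices (5): [1], [2], [3], [4], [5]
  1-simplices (10): [1,2], [1,3], [1,4], [1,5], [2,3], [2,4], [2,5], [3,4], [3,5], [4,5]
  2-simplices (10): [1,2,3], [1,2,4], [1,2,5], [1,3,4], [1,3,5], [1,4,5], [2,3,4], [2,3,5], [2,4,5], [3,4,5]
  3-simplices (5): [1,2,3,4], [1,2,3,5], [1,2,4,5], [1,3,4,5], [2,3,4,5]

giving chain groups C_0 ≅ Z^5, C_1 ≅ Z^10, C_2 ≅ Z^10, C_3 ≅ Z^5.

Boundary ∂_1: C_1 → C_0 maps an edge to its endpoints' difference, ∂[p,q] = q − p. For instance
  ∂[1,5] = [5] − [1].
This gives a 5×10 integer matrix of rank 4; reducing to Smith normal form yields diagonal entries (1,1,1,1).

∂_2: C_2 → C_1 sends each 2-simplex [p,q,r] to [q,r] − [p,r] + [p,q]. For instance
  ∂[1,2,4] = [2,4] − [1,4] + [1,2],
  ∂[1,2,3] = [2,3] − [1,3] + [1,2].
The resulting 10×10 matrix has rank 6, and its Smith normal form has invariant factors (1,1,1,1,1,1).

Boundary ∂_3: C_3 → C_2 sends each 3-simplex σ to the alternating sum Σ_i (−1)^i (σ with its i-th vertex removed). For instance
  ∂[1,2,4,5] = [2,4,5] − [1,4,5] + [1,2,5] − [1,2,4],
  ∂[1,2,3,4] = [2,3,4] − [1,3,4] + [1,2,4] − [1,2,3].
As a 10×5 matrix over Z this has rank 4, with invariant factors (1,1,1,1).

From H_k ≅ ker(∂_k) / im(∂_{k+1}) we obtain:

  H_2: rank ker ∂_2 − rank ∂_3 = (10 − 6) − 4 = 0, and the invariant factors of ∂_3 are all 1, so H_2 = 0.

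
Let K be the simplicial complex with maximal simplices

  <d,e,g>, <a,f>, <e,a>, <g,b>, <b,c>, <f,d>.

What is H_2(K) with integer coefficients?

H_2 ≅ 0.

We work with the vertex ordering a < b < c < d < e < f < g. The simplices of K, each written with vertices in increasing order, are:

  0-simplices (7): a, b, c, d, e, f, g
  1-simplices (8): ae, af, bc, bg, de, df, dg, eg
  2-simplices (1): deg

so the chain groups are C_0 ≅ Z^7, C_1 ≅ Z^8, C_2 ≅ Z^1.

Boundary ∂_1: C_1 → C_0 maps an edge to its endpoints' difference, ∂[p,q] = q − p.
The 7×8 boundary matrix has rank 6 and Smith normal form diag(1,1,1,1,1,1).

The boundary map ∂_2: C_2 → C_1 sends each 2-simplex [p,q,r] to [q,r] − [p,r] + [p,q]. For instance
  ∂deg = eg − dg + de.
The resulting 8×1 matrix has rank 1, and its Smith normal form has invariant factors (1).

Now H_k = ker ∂_k / im ∂_{k+1}, so:

  H_2: rank ker ∂_2 − rank ∂_3 = (1 − 1) − 0 = 0, and there is no ∂_3, so H_2 ≅ 0.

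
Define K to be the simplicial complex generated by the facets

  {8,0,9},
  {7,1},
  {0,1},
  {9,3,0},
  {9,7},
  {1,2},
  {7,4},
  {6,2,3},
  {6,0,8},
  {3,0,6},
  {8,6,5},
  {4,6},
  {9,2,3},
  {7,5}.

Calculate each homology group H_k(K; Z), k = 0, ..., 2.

K has 10 vertices, 20 edges, 7 triangles.
rank ∂_0 = 0, rank ∂_1 = 9 ⇒ b_0 = 10 − 0 − 9 = 1; all invariant factors of ∂_1 are 1 so no torsion. So H_0 ≅ Z.
rank ∂_1 = 9, rank ∂_2 = 7 ⇒ b_1 = 20 − 9 − 7 = 4; all invariant factors of ∂_2 are 1 so no torsion. So H_1 ≅ Z^4.
rank ∂_2 = 7, rank ∂_3 = 0 ⇒ b_2 = 7 − 7 − 0 = 0. So H_2 ≅ 0.

H_0 = Z,  H_1 = Z^4,  H_2 = 0.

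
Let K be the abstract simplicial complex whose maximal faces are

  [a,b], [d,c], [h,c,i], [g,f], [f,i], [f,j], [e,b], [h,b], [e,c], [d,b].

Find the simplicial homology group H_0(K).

H_0 = Z.

Fix the vertex order a < b < c < d < e < f < g < h < i < j and write every simplex with vertices in increasing order. Then dim K = 2 and the simplices of K are:

  0-simplices (10): a, b, c, d, e, f, g, h, i, j
  1-simplices (12): ab, bd, be, bh, cd, ce, ch, ci, fg, fi, fj, hi
  2-simplices (1): chi

so the chain groups are C_0 ≅ Z^10, C_1 ≅ Z^12, C_2 ≅ Z^1.

∂_1: C_1 → C_0 is given by ∂[p,q] = [q] − [p]. For instance
  ∂fj = j − f.
This gives a 10×12 integer matrix of rank 9; reducing to Smith normal form yields diagonal entries (1,1,1,1,1,1,1,1,1).

The boundary map ∂_2: C_2 → C_1 sends each 2-simplex [p,q,r] to [q,r] − [p,r] + [p,q]. For instance
  ∂chi = hi − ci + ch.
This gives a 12×1 integer matrix of rank 1; reducing to Smith normal form yields diagonal entries (1).

Now H_k = ker ∂_k / im ∂_{k+1}, so:

  H_0: rank C_0 − rank ∂_1 = 10 − 9 = 1, and the invariant factors of ∂_1 are all 1, so H_0 ≅ Z.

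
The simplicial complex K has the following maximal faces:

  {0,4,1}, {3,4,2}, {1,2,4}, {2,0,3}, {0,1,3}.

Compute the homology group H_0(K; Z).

Fix the vertex order 0 < 1 < 2 < 3 < 4 and write every simplex with vertices in increasing order. Then dim K = 2 and the simplices of K are:

  0-simplices (5): [0], [1], [2], [3], [4]
  1-simplices (10): [0,1], [0,2], [0,3], [0,4], [1,2], [1,3], [1,4], [2,3], [2,4], [3,4]
  2-simplices (5): [0,1,3], [0,1,4], [0,2,3], [1,2,4], [2,3,4]

giving chain groups C_0 ≅ Z^5, C_1 ≅ Z^10, C_2 ≅ Z^5.

Boundary ∂_1: C_1 → C_0 is given by ∂[p,q] = [q] − [p].
The resulting 5×10 matrix has rank 4, and its Smith normal form has invariant factors (1,1,1,1).

∂_2: C_2 → C_1 acts by ∂[p,q,r] = [q,r] − [p,r] + [p,q]. For instance
  ∂[0,1,4] = [1,4] − [0,4] + [0,1],
  ∂[1,2,4] = [2,4] − [1,4] + [1,2].
This gives a 10×5 integer matrix of rank 5; reducing to Smith normal form yields diagonal entries (1,1,1,1,1).

Now H_k = ker ∂_k / im ∂_{k+1}, so:

  H_0: rank C_0 − rank ∂_1 = 5 − 4 = 1, and the invariant factors of ∂_1 are all 1, so H_0 = Z.

H_0 ≅ Z.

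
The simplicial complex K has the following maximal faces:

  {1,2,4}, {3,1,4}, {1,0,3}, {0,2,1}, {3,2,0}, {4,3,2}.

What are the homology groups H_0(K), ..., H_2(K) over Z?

H_0 = Z,  H_1 = 0,  H_2 = Z.

K has 5 vertices, 9 edges, 6 triangles.
rank ∂_0 = 0, rank ∂_1 = 4 ⇒ b_0 = 5 − 0 − 4 = 1; all invariant factors of ∂_1 are 1 so no torsion. So H_0 = Z.
rank ∂_1 = 4, rank ∂_2 = 5 ⇒ b_1 = 9 − 4 − 5 = 0; all invariant factors of ∂_2 are 1 so no torsion. So H_1 = 0.
rank ∂_2 = 5, rank ∂_3 = 0 ⇒ b_2 = 6 − 5 − 0 = 1. So H_2 = Z.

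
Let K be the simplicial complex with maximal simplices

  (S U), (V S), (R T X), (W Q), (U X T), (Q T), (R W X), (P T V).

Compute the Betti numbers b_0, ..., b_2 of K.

Order the vertices as P < Q < R < S < T < U < V < W < X. Listing each simplex with vertices in this order, K has dimension 2 with simplices:

  0-simplices (9): P, Q, R, S, T, U, V, W, X
  1-simplices (14): PT, PV, QT, QW, RT, RW, RX, SU, SV, TU, TV, TX, UX, WX
  2-simplices (4): PTV, RTX, RWX, TUX

Hence C_0 ≅ Z^9, C_1 ≅ Z^14, C_2 ≅ Z^4.

∂_1: C_1 → C_0 maps an edge to its endpoints' difference, ∂[p,q] = q − p. For instance
  ∂WX = X − W.
The resulting 9×14 matrix has rank 8, and its Smith normal form has invariant factors (1,1,1,1,1,1,1,1).

Boundary ∂_2: C_2 → C_1 maps a triangle to the signed sum of its edges. For instance
  ∂TUX = UX − TX + TU,
  ∂RTX = TX − RX + RT.
As a 14×4 matrix over Z this has rank 4, with invariant factors (1,1,1,1).

Now H_k = ker ∂_k / im ∂_{k+1}, so:

  H_0: rank C_0 − rank ∂_1 = 9 − 8 = 1, and the invariant factors of ∂_1 are all 1, so H_0 = Z.
  H_1: rank ker ∂_1 − rank ∂_2 = (14 − 8) − 4 = 2, and the invariant factors of ∂_2 are all 1, so H_1 = Z^2.
  H_2: rank ker ∂_2 − rank ∂_3 = (4 − 4) − 0 = 0, and there is no ∂_3, so H_2 = 0.

As a check, the Euler characteristic is 9 − 14 + 4 = -1, which agrees with 1 − 2 + 0 = -1.

Hence the Betti numbers are b_0 = 1, b_1 = 2, b_2 = 0.

b_0 = 1, b_1 = 2, b_2 = 0.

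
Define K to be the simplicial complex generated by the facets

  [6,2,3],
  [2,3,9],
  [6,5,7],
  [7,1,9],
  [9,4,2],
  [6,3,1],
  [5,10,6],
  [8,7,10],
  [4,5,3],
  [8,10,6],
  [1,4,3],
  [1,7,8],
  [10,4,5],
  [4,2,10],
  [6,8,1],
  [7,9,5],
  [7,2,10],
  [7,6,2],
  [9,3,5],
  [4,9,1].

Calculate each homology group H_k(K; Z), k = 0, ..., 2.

H_0 = Z,  H_1 = Z ⊕ Z_2,  H_2 = 0.

Fix the vertex order 1 < 2 < 3 < 4 < 5 < 6 < 7 < 8 < 9 < 10 and write every simplex with vertices in increasing order. Then dim K = 2 and the simplices of K are:

  0-simplices (10): [1], [2], [3], [4], [5], [6], [7], [8], [9], [10]
  1-simplices (30): (30 of them)
  2-simplices (20): (20 of them)

so the chain groups are C_0 ≅ Z^10, C_1 ≅ Z^30, C_2 ≅ Z^20.

The boundary map ∂_1: C_1 → C_0 is given by ∂[p,q] = [q] − [p].
The 10×30 boundary matrix has rank 9 and Smith normal form diag(1,1,1,1,1,1,1,1,1).

The boundary map ∂_2: C_2 → C_1 acts by ∂[p,q,r] = [q,r] − [p,r] + [p,q]. For instance
  ∂[1,6,8] = [6,8] − [1,8] + [1,6],
  ∂[3,4,5] = [4,5] − [3,5] + [3,4].
As a 30×20 matrix over Z this has rank 20, with invariant factors (1,1,1,1,1,1,1,1,1,1,1,1,1,1,1,1,1,1,1,2).

Reading off H_k = ker ∂_k / im ∂_{k+1}:

  H_0: rank C_0 − rank ∂_1 = 10 − 9 = 1, and the invariant factors of ∂_1 are all 1, so H_0 ≅ Z.
  H_1: rank ker ∂_1 − rank ∂_2 = (30 − 9) − 20 = 1, and ∂_2 has invariant factor 2 > 1, so H_1 ≅ Z ⊕ Z_2.
  H_2: rank ker ∂_2 − rank ∂_3 = (20 − 20) − 0 = 0, and there is no ∂_3, so H_2 ≅ 0.

As a check, the Euler characteristic is 10 − 30 + 20 = 0, which agrees with 1 − 1 + 0 = 0.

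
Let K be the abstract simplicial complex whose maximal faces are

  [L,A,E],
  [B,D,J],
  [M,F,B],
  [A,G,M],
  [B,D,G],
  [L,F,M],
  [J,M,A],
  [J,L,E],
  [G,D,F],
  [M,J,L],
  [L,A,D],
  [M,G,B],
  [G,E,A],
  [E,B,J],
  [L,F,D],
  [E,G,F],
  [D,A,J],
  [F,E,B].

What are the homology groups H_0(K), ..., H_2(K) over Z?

H_0 = Z,  H_1 = Z ⊕ Z/2,  H_2 = 0.

Take the total order A < B < D < E < F < G < J < L < M on the vertex set. Then K (dimension 2) consists of the simplices:

  0-simplices (9): A, B, D, E, F, G, J, L, M
  1-simplices (27): AD, AE, AG, AJ, AL, AM, BD, BE, BF, BG, BJ, BM, DF, DG, DJ, DL, EF, EG, EJ, EL, FG, FL, FM, GM, JL, JM, LM
  2-simplices (18): ADJ, ADL, AEG, AEL, AGM, AJM, BDG, BDJ, BEF, BEJ, BFM, BGM, DFG, DFL, EFG, EJL, FLM, JLM

giving chain groups C_0 ≅ Z^9, C_1 ≅ Z^27, C_2 ≅ Z^18.

∂_1: C_1 → C_0 is given by ∂[p,q] = [q] − [p]. For instance
  ∂BD = D − B.
The resulting 9×27 matrix has rank 8, and its Smith normal form has invariant factors (1,1,1,1,1,1,1,1).

∂_2: C_2 → C_1 acts by ∂[p,q,r] = [q,r] − [p,r] + [p,q]. For instance
  ∂BFM = FM − BM + BF,
  ∂EFG = FG − EG + EF.
The 27×18 boundary matrix has rank 18 and Smith normal form diag(1,1,1,1,1,1,1,1,1,1,1,1,1,1,1,1,1,2).

Computing H_k = (kernel of ∂_k) / (image of ∂_{k+1}):

  H_0: rank C_0 − rank ∂_1 = 9 − 8 = 1, and the invariant factors of ∂_1 are all 1, so H_0 ≅ Z.
  H_1: rank ker ∂_1 − rank ∂_2 = (27 − 8) − 18 = 1, and ∂_2 has invariant factor 2 > 1, so H_1 ≅ Z ⊕ Z/2.
  H_2: rank ker ∂_2 − rank ∂_3 = (18 − 18) − 0 = 0, and there is no ∂_3, so H_2 ≅ 0.

As a check, the Euler characteristic is 9 − 27 + 18 = 0, which agrees with 1 − 1 + 0 = 0.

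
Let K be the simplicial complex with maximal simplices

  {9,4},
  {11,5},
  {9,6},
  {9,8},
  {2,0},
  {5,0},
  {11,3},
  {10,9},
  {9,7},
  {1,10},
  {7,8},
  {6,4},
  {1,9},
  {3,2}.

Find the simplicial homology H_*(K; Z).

H_0 ≅ Z^2,  H_1 ≅ Z^4.

K has 12 vertices, 14 edges.
rank ∂_0 = 0, rank ∂_1 = 10 ⇒ b_0 = 12 − 0 − 10 = 2; all invariant factors of ∂_1 are 1 so no torsion. So H_0 ≅ Z^2.
rank ∂_1 = 10, rank ∂_2 = 0 ⇒ b_1 = 14 − 10 − 0 = 4. So H_1 ≅ Z^4.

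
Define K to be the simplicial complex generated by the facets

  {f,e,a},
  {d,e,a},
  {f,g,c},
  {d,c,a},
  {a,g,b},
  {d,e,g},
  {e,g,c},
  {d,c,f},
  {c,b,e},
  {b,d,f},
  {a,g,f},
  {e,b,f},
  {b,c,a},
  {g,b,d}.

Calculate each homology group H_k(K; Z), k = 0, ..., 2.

Fix the vertex order a < b < c < d < e < f < g and write every simplex with vertices in increasing order. Then dim K = 2 and the simplices of K are:

  0-simplices (7): a, b, c, d, e, f, g
  1-simplices (21): ab, ac, ad, ae, af, ag, bc, bd, be, bf, bg, cd, ce, cf, cg, de, df, dg, ef, eg, fg
  2-simplices (14): abc, abg, acd, ade, aef, afg, bce, bdf, bdg, bef, cdf, ceg, cfg, deg

giving chain groups C_0 ≅ Z^7, C_1 ≅ Z^21, C_2 ≅ Z^14.

The boundary map ∂_1: C_1 → C_0 sends each edge [p,q] (with p < q) to q − p. For instance
  ∂ad = d − a.
The 7×21 boundary matrix has rank 6 and Smith normal form diag(1,1,1,1,1,1).

Boundary ∂_2: C_2 → C_1 acts by ∂[p,q,r] = [q,r] − [p,r] + [p,q]. For instance
  ∂acd = cd − ad + ac,
  ∂cfg = fg − cg + cf.
As a 21×14 matrix over Z this has rank 13, with invariant factors (1,1,1,1,1,1,1,1,1,1,1,1,1).

Now H_k = ker ∂_k / im ∂_{k+1}, so:

  H_0: rank C_0 − rank ∂_1 = 7 − 6 = 1, and the invariant factors of ∂_1 are all 1, so H_0 ≅ Z.
  H_1: rank ker ∂_1 − rank ∂_2 = (21 − 6) − 13 = 2, and the invariant factors of ∂_2 are all 1, so H_1 ≅ Z^2.
  H_2: rank ker ∂_2 − rank ∂_3 = (14 − 13) − 0 = 1, and there is no ∂_3, so H_2 ≅ Z.

As a check, the Euler characteristic is 7 − 21 + 14 = 0, which agrees with 1 − 2 + 1 = 0.
(K is a triangulation of the torus T^2.)

H_0 = Z,  H_1 = Z^2,  H_2 = Z.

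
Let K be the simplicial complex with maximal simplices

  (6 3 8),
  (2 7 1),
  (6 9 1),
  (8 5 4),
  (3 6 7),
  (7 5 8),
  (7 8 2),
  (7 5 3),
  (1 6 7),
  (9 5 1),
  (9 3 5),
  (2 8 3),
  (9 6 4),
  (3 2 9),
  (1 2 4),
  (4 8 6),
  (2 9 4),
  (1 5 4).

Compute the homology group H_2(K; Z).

H_2 = 0.

We work with the vertex ordering 1 < 2 < 3 < 4 < 5 < 6 < 7 < 8 < 9. The simplices of K, each written with vertices in increasing order, are:

  0-simplices (9): [1], [2], [3], [4], [5], [6], [7], [8], [9]
  1-simplices (27): (27 of them)
  2-simplices (18): [1,2,4], [1,2,7], [1,4,5], [1,5,9], [1,6,7], [1,6,9], [2,3,8], [2,3,9], [2,4,9], [2,7,8], [3,5,7], [3,5,9], [3,6,7], [3,6,8], [4,5,8], [4,6,8], [4,6,9], [5,7,8]

so the chain groups are C_0 ≅ Z^9, C_1 ≅ Z^27, C_2 ≅ Z^18.

∂_1: C_1 → C_0 maps an edge to its endpoints' difference, ∂[p,q] = q − p. For instance
  ∂[6,9] = [9] − [6].
As a 9×27 matrix over Z this has rank 8, with invariant factors (1,1,1,1,1,1,1,1).

∂_2: C_2 → C_1 sends each 2-simplex [p,q,r] to [q,r] − [p,r] + [p,q]. For instance
  ∂[4,6,8] = [6,8] − [4,8] + [4,6],
  ∂[3,6,8] = [6,8] − [3,8] + [3,6].
The 27×18 boundary matrix has rank 18 and Smith normal form diag(1,1,1,1,1,1,1,1,1,1,1,1,1,1,1,1,1,2).

Reading off H_k = ker ∂_k / im ∂_{k+1}:

  H_2: rank ker ∂_2 − rank ∂_3 = (18 − 18) − 0 = 0, and there is no ∂_3, so H_2 = 0.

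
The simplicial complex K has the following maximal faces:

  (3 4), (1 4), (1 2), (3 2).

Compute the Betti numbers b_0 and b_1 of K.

K has 4 vertices, 4 edges.
rank ∂_0 = 0, rank ∂_1 = 3 ⇒ b_0 = 4 − 0 − 3 = 1; all invariant factors of ∂_1 are 1 so no torsion. So H_0 ≅ Z.
rank ∂_1 = 3, rank ∂_2 = 0 ⇒ b_1 = 4 − 3 − 0 = 1. So H_1 ≅ Z.

b_0 = 1, b_1 = 1.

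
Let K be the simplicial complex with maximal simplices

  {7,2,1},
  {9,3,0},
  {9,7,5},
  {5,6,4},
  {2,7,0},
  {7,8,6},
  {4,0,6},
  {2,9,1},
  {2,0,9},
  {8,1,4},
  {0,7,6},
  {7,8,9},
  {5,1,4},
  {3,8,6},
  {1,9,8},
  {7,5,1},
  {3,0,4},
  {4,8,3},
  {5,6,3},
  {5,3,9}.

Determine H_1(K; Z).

H_1 = Z ⊕ Z/2.

Take the total order 0 < 1 < 2 < 3 < 4 < 5 < 6 < 7 < 8 < 9 on the vertex set. Then K (dimension 2) consists of the simplices:

  0-simplices (10): [0], [1], [2], [3], [4], [5], [6], [7], [8], [9]
  1-simplices (30): (30 of them)
  2-simplices (20): (20 of them)

Hence C_0 ≅ Z^10, C_1 ≅ Z^30, C_2 ≅ Z^20.

Boundary ∂_1: C_1 → C_0 maps an edge to its endpoints' difference, ∂[p,q] = q − p. For instance
  ∂[3,4] = [4] − [3].
The resulting 10×30 matrix has rank 9, and its Smith normal form has invariant factors (1,1,1,1,1,1,1,1,1).

The boundary map ∂_2: C_2 → C_1 maps a triangle to the signed sum of its edges. For instance
  ∂[7,8,9] = [8,9] − [7,9] + [7,8],
  ∂[1,2,7] = [2,7] − [1,7] + [1,2].
This gives a 30×20 integer matrix of rank 20; reducing to Smith normal form yields diagonal entries (1,1,1,1,1,1,1,1,1,1,1,1,1,1,1,1,1,1,1,2).

Now H_k = ker ∂_k / im ∂_{k+1}, so:

  H_1: rank ker ∂_1 − rank ∂_2 = (30 − 9) − 20 = 1, and ∂_2 has invariant factor 2 > 1, so H_1 = Z ⊕ Z/2.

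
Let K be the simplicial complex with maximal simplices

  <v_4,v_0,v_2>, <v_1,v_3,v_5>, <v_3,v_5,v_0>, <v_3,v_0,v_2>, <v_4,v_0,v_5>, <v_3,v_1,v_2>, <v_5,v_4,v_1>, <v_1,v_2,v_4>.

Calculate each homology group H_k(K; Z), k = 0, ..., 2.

K has 6 vertices, 12 edges, 8 triangles.
rank ∂_0 = 0, rank ∂_1 = 5 ⇒ b_0 = 6 − 0 − 5 = 1; all invariant factors of ∂_1 are 1 so no torsion. So H_0 = Z.
rank ∂_1 = 5, rank ∂_2 = 7 ⇒ b_1 = 12 − 5 − 7 = 0; all invariant factors of ∂_2 are 1 so no torsion. So H_1 = 0.
rank ∂_2 = 7, rank ∂_3 = 0 ⇒ b_2 = 8 − 7 − 0 = 1. So H_2 = Z.

H_0 = Z,  H_1 = 0,  H_2 = Z.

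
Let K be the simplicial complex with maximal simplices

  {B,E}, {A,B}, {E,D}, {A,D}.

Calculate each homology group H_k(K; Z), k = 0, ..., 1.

H_0 = Z,  H_1 = Z.

Order the vertices as A < B < D < E. Listing each simplex with vertices in this order, K has dimension 1 with simplices:

  0-simplices (4): A, B, D, E
  1-simplices (4): AB, AD, BE, DE

so the chain groups are C_0 ≅ Z^4, C_1 ≅ Z^4.

The boundary map ∂_1: C_1 → C_0 maps an edge to its endpoints' difference, ∂[p,q] = q − p.
As a 4×4 matrix over Z this has rank 3, with invariant factors (1,1,1).

Computing H_k = (kernel of ∂_k) / (image of ∂_{k+1}):

  H_0: rank C_0 − rank ∂_1 = 4 − 3 = 1, and the invariant factors of ∂_1 are all 1, so H_0 ≅ Z.
  H_1: rank ker ∂_1 − rank ∂_2 = (4 − 3) − 0 = 1, and there is no ∂_2, so H_1 ≅ Z.

(K is a triangulation of the circle S^1.)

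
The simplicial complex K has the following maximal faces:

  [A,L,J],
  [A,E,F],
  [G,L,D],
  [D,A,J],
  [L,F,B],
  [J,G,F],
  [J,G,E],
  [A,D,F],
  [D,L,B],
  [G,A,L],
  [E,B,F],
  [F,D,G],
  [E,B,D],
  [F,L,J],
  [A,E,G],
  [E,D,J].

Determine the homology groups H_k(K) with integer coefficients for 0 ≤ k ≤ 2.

Fix the vertex order A < B < D < E < F < G < J < L and write every simplex with vertices in increasing order. Then dim K = 2 and the simplices of K are:

  0-simplices (8): A, B, D, E, F, G, J, L
  1-simplices (24): AD, AE, AF, AG, AJ, AL, BD, BE, BF, BL, DE, DF, DG, DJ, DL, EF, EG, EJ, FG, FJ, FL, GJ, GL, JL
  2-simplices (16): ADF, ADJ, AEF, AEG, AGL, AJL, BDE, BDL, BEF, BFL, DEJ, DFG, DGL, EGJ, FGJ, FJL

so the chain groups are C_0 ≅ Z^8, C_1 ≅ Z^24, C_2 ≅ Z^16.

∂_1: C_1 → C_0 sends each edge [p,q] (with p < q) to q − p.
The 8×24 boundary matrix has rank 7 and Smith normal form diag(1,1,1,1,1,1,1).

Boundary ∂_2: C_2 → C_1 sends each 2-simplex [p,q,r] to [q,r] − [p,r] + [p,q]. For instance
  ∂ADF = DF − AF + AD,
  ∂AEG = EG − AG + AE.
This gives a 24×16 integer matrix of rank 15; reducing to Smith normal form yields diagonal entries (1,1,1,1,1,1,1,1,1,1,1,1,1,1,1).

From H_k ≅ ker(∂_k) / im(∂_{k+1}) we obtain:

  H_0: rank C_0 − rank ∂_1 = 8 − 7 = 1, and the invariant factors of ∂_1 are all 1, so H_0 ≅ Z.
  H_1: rank ker ∂_1 − rank ∂_2 = (24 − 7) − 15 = 2, and the invariant factors of ∂_2 are all 1, so H_1 ≅ Z^2.
  H_2: rank ker ∂_2 − rank ∂_3 = (16 − 15) − 0 = 1, and there is no ∂_3, so H_2 ≅ Z.

(K is a triangulation of the torus T^2.)

H_0 = Z,  H_1 = Z^2,  H_2 = Z.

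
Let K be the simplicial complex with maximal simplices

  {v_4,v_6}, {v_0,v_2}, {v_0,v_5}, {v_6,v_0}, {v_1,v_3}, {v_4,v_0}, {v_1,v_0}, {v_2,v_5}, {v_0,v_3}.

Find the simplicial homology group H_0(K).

Take the total order v_0 < v_1 < v_2 < v_3 < v_4 < v_5 < v_6 on the vertex set. Then K (dimension 1) consists of the simplices:

  0-simplices (7): [v_0], [v_1], [v_2], [v_3], [v_4], [v_5], [v_6]
  1-simplices (9): [v_0,v_1], [v_0,v_2], [v_0,v_3], [v_0,v_4], [v_0,v_5], [v_0,v_6], [v_1,v_3], [v_2,v_5], [v_4,v_6]

giving chain groups C_0 ≅ Z^7, C_1 ≅ Z^9.

The boundary map ∂_1: C_1 → C_0 maps an edge to its endpoints' difference, ∂[p,q] = q − p.
This gives a 7×9 integer matrix of rank 6; reducing to Smith normal form yields diagonal entries (1,1,1,1,1,1).

Now H_k = ker ∂_k / im ∂_{k+1}, so:

  H_0: rank C_0 − rank ∂_1 = 7 − 6 = 1, and the invariant factors of ∂_1 are all 1, so H_0 ≅ Z.

(K is a triangulation of a wedge of 3 circles.)

H_0 ≅ Z.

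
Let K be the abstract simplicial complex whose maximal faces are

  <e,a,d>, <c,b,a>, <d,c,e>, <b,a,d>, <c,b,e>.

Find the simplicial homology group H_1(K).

Order the vertices as a < b < c < d < e. Listing each simplex with vertices in this order, K has dimension 2 with simplices:

  0-simplices (5): a, b, c, d, e
  1-simplices (10): ab, ac, ad, ae, bc, bd, be, cd, ce, de
  2-simplices (5): abc, abd, ade, bce, cde

giving chain groups C_0 ≅ Z^5, C_1 ≅ Z^10, C_2 ≅ Z^5.

The boundary map ∂_1: C_1 → C_0 is given by ∂[p,q] = [q] − [p]. For instance
  ∂de = e − d.
The 5×10 boundary matrix has rank 4 and Smith normal form diag(1,1,1,1).

The boundary map ∂_2: C_2 → C_1 acts by ∂[p,q,r] = [q,r] − [p,r] + [p,q]. For instance
  ∂cde = de − ce + cd,
  ∂abc = bc − ac + ab.
This gives a 10×5 integer matrix of rank 5; reducing to Smith normal form yields diagonal entries (1,1,1,1,1).

From H_k ≅ ker(∂_k) / im(∂_{k+1}) we obtain:

  H_1: rank ker ∂_1 − rank ∂_2 = (10 − 4) − 5 = 1, and the invariant factors of ∂_2 are all 1, so H_1 ≅ Z.

(K is a triangulation of the Möbius band.)

H_1 ≅ Z.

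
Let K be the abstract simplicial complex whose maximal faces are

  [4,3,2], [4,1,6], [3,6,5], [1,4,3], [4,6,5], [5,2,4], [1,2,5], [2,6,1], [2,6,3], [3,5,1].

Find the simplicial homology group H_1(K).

We work with the vertex ordering 1 < 2 < 3 < 4 < 5 < 6. The simplices of K, each written with vertices in increasing order, are:

  0-simplices (6): [1], [2], [3], [4], [5], [6]
  1-simplices (15): [1,2], [1,3], [1,4], [1,5], [1,6], [2,3], [2,4], [2,5], [2,6], [3,4], [3,5], [3,6], [4,5], [4,6], [5,6]
  2-simplices (10): [1,2,5], [1,2,6], [1,3,4], [1,3,5], [1,4,6], [2,3,4], [2,3,6], [2,4,5], [3,5,6], [4,5,6]

so the chain groups are C_0 ≅ Z^6, C_1 ≅ Z^15, C_2 ≅ Z^10.

Boundary ∂_1: C_1 → C_0 is given by ∂[p,q] = [q] − [p]. For instance
  ∂[1,6] = [6] − [1].
This gives a 6×15 integer matrix of rank 5; reducing to Smith normal form yields diagonal entries (1,1,1,1,1).

∂_2: C_2 → C_1 sends each 2-simplex [p,q,r] to [q,r] − [p,r] + [p,q]. For instance
  ∂[4,5,6] = [5,6] − [4,6] + [4,5],
  ∂[1,2,6] = [2,6] − [1,6] + [1,2].
The resulting 15×10 matrix has rank 10, and its Smith normal form has invariant factors (1,1,1,1,1,1,1,1,1,2).

Computing H_k = (kernel of ∂_k) / (image of ∂_{k+1}):

  H_1: rank ker ∂_1 − rank ∂_2 = (15 − 5) − 10 = 0, and ∂_2 has invariant factor 2 > 1, so H_1 ≅ Z/2.

H_1 = Z/2.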